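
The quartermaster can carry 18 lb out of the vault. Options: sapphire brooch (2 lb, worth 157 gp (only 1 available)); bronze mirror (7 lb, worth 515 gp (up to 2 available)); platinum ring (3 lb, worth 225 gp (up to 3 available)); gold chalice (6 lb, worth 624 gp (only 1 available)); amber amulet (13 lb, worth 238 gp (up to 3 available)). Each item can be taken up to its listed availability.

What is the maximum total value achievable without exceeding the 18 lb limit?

1521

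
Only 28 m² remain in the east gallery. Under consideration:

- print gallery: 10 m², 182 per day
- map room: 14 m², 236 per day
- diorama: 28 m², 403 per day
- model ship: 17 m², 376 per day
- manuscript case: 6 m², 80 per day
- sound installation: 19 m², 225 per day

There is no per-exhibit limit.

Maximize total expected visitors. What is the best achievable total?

Print gallery + model ship uses 27 of the 28 m² and totals 558.
The spare 1 m² is too small for any remaining exhibit, and no exchange beats 558.

558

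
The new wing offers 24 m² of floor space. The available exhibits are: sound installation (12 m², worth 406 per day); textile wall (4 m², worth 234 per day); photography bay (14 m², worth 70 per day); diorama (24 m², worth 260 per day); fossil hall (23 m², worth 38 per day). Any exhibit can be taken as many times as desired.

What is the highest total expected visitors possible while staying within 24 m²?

1404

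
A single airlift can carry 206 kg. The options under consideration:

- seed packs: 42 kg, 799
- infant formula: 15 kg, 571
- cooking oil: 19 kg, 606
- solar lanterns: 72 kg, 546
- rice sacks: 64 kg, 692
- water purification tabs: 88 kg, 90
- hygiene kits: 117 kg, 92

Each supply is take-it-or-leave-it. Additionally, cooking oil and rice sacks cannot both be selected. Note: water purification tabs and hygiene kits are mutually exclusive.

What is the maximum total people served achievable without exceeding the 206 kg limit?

Density check — infant formula 38.07, cooking oil 31.89, seed packs 19.02, rice sacks 10.81 are the best per kg.
Best packing: seed packs + infant formula + solar lanterns + rice sacks — 193 kg, 2608 total.
Next best is seed packs + infant formula + cooking oil + solar lanterns at 2522 (148 kg) — short by 86.

2608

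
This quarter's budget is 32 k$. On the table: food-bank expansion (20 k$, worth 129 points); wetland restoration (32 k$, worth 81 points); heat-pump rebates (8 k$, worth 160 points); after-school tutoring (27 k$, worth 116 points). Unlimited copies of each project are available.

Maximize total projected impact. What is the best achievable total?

640

Ranking by ratio (projected impact/k$): heat-pump rebates 20.00, food-bank expansion 6.45, after-school tutoring 4.30, wetland restoration 2.53.
The ratio ordering already packs tightly: 4×heat-pump rebates, 32 k$, 640.
No other feasible combination exceeds 640.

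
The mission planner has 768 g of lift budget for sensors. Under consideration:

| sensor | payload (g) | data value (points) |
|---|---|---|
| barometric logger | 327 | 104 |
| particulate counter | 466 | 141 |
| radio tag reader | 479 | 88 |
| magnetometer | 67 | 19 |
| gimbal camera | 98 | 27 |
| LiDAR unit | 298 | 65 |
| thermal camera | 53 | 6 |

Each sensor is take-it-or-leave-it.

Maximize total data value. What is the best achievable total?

Greedy by ratio would take barometric logger + magnetometer + gimbal camera + thermal camera: 545 g used, total 156.
But particulate counter + LiDAR unit fits in 764 g and reaches 206.
The spare 4 g is too small for any remaining sensor, and no exchange beats 206.

206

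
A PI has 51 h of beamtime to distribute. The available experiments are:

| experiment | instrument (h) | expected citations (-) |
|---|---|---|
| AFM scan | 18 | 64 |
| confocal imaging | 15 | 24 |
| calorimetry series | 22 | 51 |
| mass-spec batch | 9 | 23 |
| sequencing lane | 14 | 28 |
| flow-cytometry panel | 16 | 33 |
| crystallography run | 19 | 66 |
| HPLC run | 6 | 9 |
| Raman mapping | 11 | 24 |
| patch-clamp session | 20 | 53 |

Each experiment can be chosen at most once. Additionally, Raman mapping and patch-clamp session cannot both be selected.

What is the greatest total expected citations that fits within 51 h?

158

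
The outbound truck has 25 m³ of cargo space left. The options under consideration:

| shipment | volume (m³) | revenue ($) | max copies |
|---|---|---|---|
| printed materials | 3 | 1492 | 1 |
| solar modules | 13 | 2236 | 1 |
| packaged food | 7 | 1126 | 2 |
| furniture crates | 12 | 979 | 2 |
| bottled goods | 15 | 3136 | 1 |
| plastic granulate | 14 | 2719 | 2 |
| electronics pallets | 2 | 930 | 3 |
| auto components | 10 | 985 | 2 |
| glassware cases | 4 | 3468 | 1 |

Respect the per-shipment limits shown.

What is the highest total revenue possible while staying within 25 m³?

9539

Density check — glassware cases 867.00, printed materials 497.33, electronics pallets 465.00 are the best per m³.
Greedy by ratio would take printed materials + packaged food + 3×electronics pallets + glassware cases: 20 m³ used, total 8876.
The 9 m³ tied up in packaged food and electronics pallets is better spent on plastic granulate — total rises to 9539 (25 m³).
Nothing else within 25 m³ beats 9539.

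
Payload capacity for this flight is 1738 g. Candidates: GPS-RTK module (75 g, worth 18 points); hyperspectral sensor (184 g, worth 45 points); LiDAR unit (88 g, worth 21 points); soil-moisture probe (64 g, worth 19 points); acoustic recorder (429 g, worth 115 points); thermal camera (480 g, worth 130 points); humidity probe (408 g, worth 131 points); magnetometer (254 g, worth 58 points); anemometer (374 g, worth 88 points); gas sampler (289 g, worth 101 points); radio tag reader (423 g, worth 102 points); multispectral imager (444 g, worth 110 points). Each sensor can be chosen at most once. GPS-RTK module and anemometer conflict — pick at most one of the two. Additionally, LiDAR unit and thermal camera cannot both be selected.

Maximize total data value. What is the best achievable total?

497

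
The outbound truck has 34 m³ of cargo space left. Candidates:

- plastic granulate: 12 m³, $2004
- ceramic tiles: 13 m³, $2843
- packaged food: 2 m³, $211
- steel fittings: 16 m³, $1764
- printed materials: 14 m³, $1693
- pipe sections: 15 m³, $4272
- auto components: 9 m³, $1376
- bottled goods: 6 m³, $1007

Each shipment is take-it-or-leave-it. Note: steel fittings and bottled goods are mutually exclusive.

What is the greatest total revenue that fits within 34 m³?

8122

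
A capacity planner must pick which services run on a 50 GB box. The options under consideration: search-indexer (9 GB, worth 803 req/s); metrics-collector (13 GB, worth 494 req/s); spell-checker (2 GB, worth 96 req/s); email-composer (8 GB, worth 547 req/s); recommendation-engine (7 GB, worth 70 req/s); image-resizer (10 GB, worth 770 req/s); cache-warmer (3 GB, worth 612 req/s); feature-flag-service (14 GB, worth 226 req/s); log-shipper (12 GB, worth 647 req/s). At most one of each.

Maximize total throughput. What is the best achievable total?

3475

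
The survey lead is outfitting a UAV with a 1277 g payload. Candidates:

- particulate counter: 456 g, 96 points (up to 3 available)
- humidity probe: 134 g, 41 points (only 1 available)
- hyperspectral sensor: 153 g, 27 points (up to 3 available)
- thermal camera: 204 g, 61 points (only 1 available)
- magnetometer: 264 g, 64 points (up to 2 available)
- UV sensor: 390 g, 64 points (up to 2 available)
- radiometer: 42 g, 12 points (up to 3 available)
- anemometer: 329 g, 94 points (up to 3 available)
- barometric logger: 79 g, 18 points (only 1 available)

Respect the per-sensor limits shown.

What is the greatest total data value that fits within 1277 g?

Greedy by ratio would take humidity probe + thermal camera + 3×radiometer + 2×anemometer + barometric logger: 1201 g used, total 344.
The 255 g tied up in humidity probe and radiometer and barometric logger is better spent on anemometer — total rises to 367 (1275 g).
Every other selection either busts 1277 g or exceeds an availability limit or fails to beat 367.

367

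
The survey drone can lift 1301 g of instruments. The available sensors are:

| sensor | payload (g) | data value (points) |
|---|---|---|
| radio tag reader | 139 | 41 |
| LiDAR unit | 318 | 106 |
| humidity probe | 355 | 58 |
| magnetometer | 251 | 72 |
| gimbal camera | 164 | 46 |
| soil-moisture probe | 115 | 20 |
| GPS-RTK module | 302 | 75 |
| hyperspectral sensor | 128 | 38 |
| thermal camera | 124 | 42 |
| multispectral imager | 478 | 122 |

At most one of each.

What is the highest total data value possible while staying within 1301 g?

A density-first pass picks radio tag reader + LiDAR unit + magnetometer + gimbal camera + soil-moisture probe + hyperspectral sensor + thermal camera — 365 at 1239 g.
Replace soil-moisture probe and hyperspectral sensor with GPS-RTK module: the trade gains 17 net, giving 382 at 1298 g.

382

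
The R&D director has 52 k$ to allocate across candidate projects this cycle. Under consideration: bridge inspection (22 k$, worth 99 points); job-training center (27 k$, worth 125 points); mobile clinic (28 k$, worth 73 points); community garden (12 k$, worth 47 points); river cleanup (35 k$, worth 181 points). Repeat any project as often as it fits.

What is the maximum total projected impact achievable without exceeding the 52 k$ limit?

The ratio ordering already packs tightly: community garden + river cleanup, 47 k$, 228.
The spare 5 k$ is too small for any remaining project, and no exchange beats 228.

228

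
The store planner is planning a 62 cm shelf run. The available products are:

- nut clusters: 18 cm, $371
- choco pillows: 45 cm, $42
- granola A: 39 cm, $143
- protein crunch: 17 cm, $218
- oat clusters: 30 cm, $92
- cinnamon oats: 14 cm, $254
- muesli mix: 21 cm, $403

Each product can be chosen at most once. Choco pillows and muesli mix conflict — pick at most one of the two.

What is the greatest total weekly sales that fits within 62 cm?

Best packing: nut clusters + cinnamon oats + muesli mix — 53 cm, 1028 total.
The closest alternative, nut clusters + protein crunch + muesli mix, reaches only 992.

1028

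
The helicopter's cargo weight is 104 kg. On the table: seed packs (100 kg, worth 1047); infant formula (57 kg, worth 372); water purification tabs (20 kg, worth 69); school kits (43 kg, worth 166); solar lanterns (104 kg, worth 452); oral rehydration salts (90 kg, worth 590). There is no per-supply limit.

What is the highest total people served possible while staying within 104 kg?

1047

Taking seed packs: 100 kg used, 1047 in people served.
That's the maximum — no swap from here does better than 1047.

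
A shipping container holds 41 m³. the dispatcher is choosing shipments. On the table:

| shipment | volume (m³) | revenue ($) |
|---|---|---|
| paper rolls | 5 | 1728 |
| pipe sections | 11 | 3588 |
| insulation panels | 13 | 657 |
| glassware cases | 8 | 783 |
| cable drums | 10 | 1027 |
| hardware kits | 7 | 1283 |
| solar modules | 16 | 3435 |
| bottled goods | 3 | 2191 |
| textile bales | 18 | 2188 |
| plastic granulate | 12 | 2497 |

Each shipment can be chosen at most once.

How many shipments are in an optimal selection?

5

Optimal total is 11287.
paper rolls + pipe sections + hardware kits + bottled goods + plastic granulate hits 11287 at 38 m³.
Any selection reaching 11287 contains exactly 5 shipments.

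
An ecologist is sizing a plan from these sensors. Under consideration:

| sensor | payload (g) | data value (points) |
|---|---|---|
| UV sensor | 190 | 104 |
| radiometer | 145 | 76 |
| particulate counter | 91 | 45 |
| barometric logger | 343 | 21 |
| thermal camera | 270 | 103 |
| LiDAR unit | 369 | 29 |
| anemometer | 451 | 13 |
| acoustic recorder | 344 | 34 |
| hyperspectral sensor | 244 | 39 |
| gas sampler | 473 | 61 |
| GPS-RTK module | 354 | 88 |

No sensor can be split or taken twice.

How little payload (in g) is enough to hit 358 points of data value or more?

940

Need the lightest bundle worth ≥ 358.
UV sensor + radiometer + particulate counter + thermal camera + hyperspectral sensor: 367 data value at 940 g.
Any bundle with less than 940 g falls short of 358.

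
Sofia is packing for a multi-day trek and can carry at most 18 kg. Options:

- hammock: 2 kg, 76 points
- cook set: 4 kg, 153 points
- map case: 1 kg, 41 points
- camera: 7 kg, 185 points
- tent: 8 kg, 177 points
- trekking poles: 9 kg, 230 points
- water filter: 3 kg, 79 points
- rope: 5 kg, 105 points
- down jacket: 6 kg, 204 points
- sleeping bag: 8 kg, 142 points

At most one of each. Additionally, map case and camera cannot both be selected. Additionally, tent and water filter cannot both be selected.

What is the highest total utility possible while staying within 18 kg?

By utility per kg: map case 41.00, cook set 38.25, hammock 38.00 lead.
A density-first pass picks hammock + cook set + map case + water filter + down jacket — 553 at 16 kg.
Replace water filter with rope: the trade gains 26 net, giving 579 at 18 kg.
Runner-up hammock + cook set + map case + water filter + down jacket tops out at 553.

579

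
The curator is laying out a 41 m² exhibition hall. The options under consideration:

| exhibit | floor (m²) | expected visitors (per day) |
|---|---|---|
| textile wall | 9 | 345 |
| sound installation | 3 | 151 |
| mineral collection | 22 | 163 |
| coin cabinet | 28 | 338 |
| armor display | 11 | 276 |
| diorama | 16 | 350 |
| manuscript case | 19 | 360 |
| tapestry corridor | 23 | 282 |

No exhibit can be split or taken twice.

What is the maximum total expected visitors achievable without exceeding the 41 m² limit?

Ranking by ratio (expected visitors/m²): sound installation 50.33, textile wall 38.33, armor display 25.09, diorama 21.88.
Taking textile wall + sound installation + armor display + diorama: 39 m² used, 1122 in expected visitors.

1122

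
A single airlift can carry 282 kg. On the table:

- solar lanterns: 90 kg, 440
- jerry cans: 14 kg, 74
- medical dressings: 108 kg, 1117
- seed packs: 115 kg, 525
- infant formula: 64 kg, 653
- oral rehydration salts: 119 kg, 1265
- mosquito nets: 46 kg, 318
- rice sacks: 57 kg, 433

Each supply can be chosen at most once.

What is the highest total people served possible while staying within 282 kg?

2700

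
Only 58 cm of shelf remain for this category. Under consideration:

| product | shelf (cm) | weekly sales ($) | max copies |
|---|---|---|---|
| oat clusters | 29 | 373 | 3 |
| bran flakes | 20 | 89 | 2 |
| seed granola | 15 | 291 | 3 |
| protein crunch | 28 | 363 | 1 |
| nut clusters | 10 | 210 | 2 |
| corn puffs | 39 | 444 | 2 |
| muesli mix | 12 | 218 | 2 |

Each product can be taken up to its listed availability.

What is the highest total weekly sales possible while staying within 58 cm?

1091

Greedy by ratio would take 2×seed granola + 2×nut clusters: 50 cm used, total 1002.
Replace 2×nut clusters with seed granola + muesli mix: the trade gains 89 net, giving 1091 at 57 cm.
No other feasible combination exceeds 1091.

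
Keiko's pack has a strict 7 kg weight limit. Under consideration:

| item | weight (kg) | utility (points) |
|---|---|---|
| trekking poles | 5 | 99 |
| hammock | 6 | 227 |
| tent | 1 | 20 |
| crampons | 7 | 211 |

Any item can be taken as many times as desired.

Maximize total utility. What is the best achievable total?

Taking hammock + tent: 7 kg used, 247 in utility.
That's the maximum — no swap from here does better than 247.

247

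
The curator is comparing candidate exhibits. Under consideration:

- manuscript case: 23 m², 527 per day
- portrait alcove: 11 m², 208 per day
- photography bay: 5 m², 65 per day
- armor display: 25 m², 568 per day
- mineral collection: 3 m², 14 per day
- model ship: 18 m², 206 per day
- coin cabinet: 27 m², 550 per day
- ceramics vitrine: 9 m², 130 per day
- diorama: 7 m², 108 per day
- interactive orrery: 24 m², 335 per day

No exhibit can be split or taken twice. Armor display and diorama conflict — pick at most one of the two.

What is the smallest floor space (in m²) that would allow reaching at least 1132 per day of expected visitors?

Need the lightest bundle worth ≥ 1132.
manuscript case + photography bay + armor display reaches 1160 using 53 m².
No combination under 53 m² hits 1132.

53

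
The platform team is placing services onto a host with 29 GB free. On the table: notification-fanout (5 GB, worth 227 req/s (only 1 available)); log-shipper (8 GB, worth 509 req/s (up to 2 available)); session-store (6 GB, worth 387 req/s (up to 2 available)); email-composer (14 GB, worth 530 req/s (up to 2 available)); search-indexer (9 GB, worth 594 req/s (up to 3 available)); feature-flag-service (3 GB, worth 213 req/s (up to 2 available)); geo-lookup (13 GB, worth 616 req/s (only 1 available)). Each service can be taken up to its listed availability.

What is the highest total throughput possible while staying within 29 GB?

1916

A density-first pass picks notification-fanout + 2×search-indexer + 2×feature-flag-service — 1841 at 29 GB.
Replace notification-fanout and search-indexer with log-shipper + session-store: the trade gains 75 net, giving 1916 at 29 GB.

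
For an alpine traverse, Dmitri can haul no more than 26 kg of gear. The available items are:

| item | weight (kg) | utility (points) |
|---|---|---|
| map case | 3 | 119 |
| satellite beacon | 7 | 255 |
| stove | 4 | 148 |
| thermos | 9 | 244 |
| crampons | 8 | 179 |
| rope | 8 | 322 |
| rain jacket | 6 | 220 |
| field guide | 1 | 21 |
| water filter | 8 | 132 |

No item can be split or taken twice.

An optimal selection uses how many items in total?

5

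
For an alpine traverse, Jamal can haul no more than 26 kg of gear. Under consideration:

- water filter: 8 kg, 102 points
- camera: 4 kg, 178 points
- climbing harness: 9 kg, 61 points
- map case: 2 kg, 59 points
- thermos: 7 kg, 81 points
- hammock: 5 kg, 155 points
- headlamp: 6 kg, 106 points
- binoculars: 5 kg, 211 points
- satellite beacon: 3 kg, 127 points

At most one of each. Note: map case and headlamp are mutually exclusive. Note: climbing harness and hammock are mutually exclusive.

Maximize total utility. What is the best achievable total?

811

Camera + map case + thermos + hammock + binoculars + satellite beacon uses 26 of the 26 kg and totals 811.
The closest alternative, camera + hammock + headlamp + binoculars + satellite beacon, reaches only 777.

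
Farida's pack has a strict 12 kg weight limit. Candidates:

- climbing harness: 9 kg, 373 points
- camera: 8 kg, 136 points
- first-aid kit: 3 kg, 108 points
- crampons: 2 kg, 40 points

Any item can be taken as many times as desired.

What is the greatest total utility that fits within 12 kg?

Taking climbing harness + first-aid kit: 12 kg used, 481 in utility.
Nothing else within 12 kg beats 481.

481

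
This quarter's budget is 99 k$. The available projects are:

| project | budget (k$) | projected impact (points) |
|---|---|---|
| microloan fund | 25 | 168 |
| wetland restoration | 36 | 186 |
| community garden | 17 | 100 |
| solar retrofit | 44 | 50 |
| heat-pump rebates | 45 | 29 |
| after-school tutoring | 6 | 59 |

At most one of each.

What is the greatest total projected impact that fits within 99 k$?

513

Ranking by ratio (projected impact/k$): after-school tutoring 9.83, microloan fund 6.72, community garden 5.88.
Taking microloan fund + wetland restoration + community garden + after-school tutoring: 84 k$ used, 513 in projected impact.
Next best is microloan fund + wetland restoration + community garden at 454 (78 k$) — short by 59.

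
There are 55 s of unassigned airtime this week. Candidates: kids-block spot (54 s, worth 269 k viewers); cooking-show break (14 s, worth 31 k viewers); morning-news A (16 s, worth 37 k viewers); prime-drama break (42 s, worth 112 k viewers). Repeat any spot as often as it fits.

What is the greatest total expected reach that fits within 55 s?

269

Kids-block spot uses 54 of the 55 s and totals 269.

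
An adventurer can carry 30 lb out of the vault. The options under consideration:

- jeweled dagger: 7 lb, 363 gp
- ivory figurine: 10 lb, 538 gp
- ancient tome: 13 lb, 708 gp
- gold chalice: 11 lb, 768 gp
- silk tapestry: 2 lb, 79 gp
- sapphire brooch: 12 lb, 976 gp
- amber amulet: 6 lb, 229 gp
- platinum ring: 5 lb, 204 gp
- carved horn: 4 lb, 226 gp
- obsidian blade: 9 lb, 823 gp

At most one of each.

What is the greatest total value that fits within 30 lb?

Density check — obsidian blade 91.44, sapphire brooch 81.33, gold chalice 69.82 are the best per lb.
Taking the top-ratio items first gives sapphire brooch + platinum ring + carved horn + obsidian blade for 2229 (30 lb).
Replace platinum ring and carved horn with jeweled dagger + silk tapestry: the trade gains 12 net, giving 2241 at 30 lb.
Runner-up sapphire brooch + platinum ring + carved horn + obsidian blade tops out at 2229.

2241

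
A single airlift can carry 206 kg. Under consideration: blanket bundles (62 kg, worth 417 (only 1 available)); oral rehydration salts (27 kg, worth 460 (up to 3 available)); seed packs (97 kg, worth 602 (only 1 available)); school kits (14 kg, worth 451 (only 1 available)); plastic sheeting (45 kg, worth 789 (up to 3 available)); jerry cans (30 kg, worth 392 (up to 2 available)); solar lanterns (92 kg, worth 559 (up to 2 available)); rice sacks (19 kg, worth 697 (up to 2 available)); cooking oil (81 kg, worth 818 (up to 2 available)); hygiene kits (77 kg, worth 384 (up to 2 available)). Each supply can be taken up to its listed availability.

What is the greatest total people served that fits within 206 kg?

4343

Filling by ratio: school kits + 3×plastic sheeting + 2×rice sacks for 4212, with 19 kg left unused.
Dropping plastic sheeting frees 45 kg; slotting in 2×oral rehydration salts (54 kg) lifts the total to 4343 at 196 kg.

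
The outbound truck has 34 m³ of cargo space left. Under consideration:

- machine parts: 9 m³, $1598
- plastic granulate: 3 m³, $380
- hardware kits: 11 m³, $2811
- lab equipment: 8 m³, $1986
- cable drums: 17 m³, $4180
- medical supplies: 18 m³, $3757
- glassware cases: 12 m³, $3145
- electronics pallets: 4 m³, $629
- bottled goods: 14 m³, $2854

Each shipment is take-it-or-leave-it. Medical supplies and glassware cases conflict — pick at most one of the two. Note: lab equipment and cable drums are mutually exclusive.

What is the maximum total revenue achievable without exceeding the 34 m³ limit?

8322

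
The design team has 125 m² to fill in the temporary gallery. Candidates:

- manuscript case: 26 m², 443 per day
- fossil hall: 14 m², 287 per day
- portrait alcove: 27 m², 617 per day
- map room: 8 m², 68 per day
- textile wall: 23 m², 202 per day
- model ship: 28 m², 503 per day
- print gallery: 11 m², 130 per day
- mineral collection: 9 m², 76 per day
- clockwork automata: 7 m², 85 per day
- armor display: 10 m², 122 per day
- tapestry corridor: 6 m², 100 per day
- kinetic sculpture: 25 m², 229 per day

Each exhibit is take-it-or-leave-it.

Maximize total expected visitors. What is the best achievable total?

Greedy by ratio would take manuscript case + fossil hall + portrait alcove + model ship + clockwork automata + armor display + tapestry corridor: 118 m² used, total 2157.
Dropping clockwork automata frees 7 m²; slotting in print gallery (11 m²) lifts the total to 2202 at 122 m².
Runner-up manuscript case + fossil hall + portrait alcove + model ship + print gallery + clockwork automata + armor display tops out at 2187.

2202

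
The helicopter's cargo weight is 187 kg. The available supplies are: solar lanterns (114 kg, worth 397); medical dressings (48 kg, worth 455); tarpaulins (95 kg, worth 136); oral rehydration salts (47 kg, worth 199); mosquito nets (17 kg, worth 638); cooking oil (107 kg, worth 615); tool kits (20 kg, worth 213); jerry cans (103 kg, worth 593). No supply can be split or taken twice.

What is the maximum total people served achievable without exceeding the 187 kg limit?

Filling by ratio: medical dressings + oral rehydration salts + mosquito nets + tool kits for 1505, with 55 kg left unused.
The 67 kg tied up in oral rehydration salts and tool kits is better spent on cooking oil — total rises to 1708 (172 kg).
Every other selection either busts 187 kg or fails to beat 1708.

1708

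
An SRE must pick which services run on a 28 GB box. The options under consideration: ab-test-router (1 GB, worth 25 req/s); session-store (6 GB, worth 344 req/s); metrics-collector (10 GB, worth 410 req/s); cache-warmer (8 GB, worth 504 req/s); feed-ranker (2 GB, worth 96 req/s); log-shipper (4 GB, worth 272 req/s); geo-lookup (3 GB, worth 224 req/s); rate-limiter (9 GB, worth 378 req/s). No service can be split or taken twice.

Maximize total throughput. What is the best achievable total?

1546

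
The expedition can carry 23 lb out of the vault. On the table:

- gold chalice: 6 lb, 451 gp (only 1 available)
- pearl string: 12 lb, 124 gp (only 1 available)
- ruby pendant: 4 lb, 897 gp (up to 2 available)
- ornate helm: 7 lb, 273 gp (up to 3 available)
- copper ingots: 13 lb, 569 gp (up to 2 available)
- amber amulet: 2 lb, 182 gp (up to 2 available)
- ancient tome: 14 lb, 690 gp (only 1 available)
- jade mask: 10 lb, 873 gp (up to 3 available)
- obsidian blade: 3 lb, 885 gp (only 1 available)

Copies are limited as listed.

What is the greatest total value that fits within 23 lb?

3734

The ratio heuristic lands on gold chalice + 2×ruby pendant + 2×amber amulet + obsidian blade (3494) but leaves 2 lb idle.
Dropping gold chalice and amber amulet frees 8 lb; slotting in jade mask (10 lb) lifts the total to 3734 at 23 lb.
No other feasible combination exceeds 3734.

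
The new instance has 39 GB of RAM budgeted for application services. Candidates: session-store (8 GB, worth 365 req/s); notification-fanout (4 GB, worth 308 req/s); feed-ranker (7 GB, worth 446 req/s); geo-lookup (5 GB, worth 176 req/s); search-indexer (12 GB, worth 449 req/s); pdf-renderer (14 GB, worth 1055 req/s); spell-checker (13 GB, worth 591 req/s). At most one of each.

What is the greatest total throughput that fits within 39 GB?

Ranking by ratio (throughput/GB): notification-fanout 77.00, pdf-renderer 75.36, feed-ranker 63.71, session-store 45.62.
The ratio heuristic lands on session-store + notification-fanout + feed-ranker + geo-lookup + pdf-renderer (2350) but leaves 1 GB idle.
Dropping session-store and geo-lookup frees 13 GB; slotting in spell-checker (13 GB) lifts the total to 2400 at 38 GB.

2400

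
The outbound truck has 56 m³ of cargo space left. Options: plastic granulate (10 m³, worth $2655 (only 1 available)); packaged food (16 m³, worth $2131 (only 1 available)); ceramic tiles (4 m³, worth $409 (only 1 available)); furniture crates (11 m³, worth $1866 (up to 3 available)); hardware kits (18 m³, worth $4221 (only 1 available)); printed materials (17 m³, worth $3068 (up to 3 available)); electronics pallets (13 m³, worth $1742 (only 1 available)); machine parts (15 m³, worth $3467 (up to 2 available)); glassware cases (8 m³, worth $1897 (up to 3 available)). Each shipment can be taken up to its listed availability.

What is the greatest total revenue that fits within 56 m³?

Taking the top-ratio shipments first gives plastic granulate + ceramic tiles + hardware kits + 3×glassware cases for 12976 (56 m³).
The 30 m³ tied up in ceramic tiles and hardware kits and glassware cases is better spent on 2×machine parts — total rises to 13383 (56 m³).
That's the maximum — no swap from here does better than 13383.

13383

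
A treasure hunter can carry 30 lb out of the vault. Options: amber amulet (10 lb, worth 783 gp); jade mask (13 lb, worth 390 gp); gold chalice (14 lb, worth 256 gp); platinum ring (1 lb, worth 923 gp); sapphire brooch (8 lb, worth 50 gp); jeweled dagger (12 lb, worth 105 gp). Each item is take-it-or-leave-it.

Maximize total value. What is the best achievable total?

2096

By value per lb: platinum ring 923.00, amber amulet 78.30, jade mask 30.00, gold chalice 18.29 lead.
Amber amulet + jade mask + platinum ring uses 24 of the 30 lb and totals 2096.
Next best is amber amulet + gold chalice + platinum ring at 1962 (25 lb) — short by 134.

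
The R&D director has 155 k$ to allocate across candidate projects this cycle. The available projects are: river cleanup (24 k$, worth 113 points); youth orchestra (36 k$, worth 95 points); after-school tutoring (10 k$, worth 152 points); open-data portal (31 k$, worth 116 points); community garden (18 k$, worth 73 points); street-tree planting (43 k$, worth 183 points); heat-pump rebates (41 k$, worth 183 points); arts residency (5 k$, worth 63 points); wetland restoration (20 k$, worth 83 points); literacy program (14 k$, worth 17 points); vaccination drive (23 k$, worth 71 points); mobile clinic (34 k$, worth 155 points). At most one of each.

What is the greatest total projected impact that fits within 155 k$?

822

Taking river cleanup + after-school tutoring + community garden + street-tree planting + arts residency + wetland restoration + mobile clinic: 154 k$ used, 822 in projected impact.
River cleanup + after-school tutoring + community garden + heat-pump rebates + arts residency + wetland restoration + mobile clinic (152 k$) also reaches 822 — a tie, but nothing goes higher.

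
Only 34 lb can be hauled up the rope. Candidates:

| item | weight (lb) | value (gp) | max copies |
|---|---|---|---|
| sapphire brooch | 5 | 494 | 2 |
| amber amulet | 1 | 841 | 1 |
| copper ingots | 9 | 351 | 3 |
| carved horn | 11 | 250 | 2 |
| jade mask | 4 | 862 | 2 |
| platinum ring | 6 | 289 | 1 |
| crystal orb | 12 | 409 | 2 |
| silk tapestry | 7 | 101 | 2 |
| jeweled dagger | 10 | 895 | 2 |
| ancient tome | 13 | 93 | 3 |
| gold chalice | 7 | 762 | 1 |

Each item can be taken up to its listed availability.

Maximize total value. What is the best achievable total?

4849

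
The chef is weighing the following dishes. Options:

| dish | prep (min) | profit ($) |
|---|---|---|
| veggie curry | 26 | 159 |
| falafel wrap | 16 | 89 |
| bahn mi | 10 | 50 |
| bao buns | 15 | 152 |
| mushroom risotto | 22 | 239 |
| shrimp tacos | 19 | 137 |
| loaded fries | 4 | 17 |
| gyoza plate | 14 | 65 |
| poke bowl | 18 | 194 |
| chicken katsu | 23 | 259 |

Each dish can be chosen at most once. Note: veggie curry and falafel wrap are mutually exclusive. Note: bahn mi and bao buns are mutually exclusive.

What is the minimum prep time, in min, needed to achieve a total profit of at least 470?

45

Look for the lowest-prep combination reaching 470.
Taking mushroom risotto + chicken katsu gives 498 (≥ 470) for 45 min.
Below 45 min the best achievable stays under 470.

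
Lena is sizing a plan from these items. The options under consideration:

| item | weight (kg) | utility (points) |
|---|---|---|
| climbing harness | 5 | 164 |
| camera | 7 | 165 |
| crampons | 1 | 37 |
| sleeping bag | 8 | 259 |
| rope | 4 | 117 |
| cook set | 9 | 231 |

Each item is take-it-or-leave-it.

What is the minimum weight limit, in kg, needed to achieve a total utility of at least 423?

13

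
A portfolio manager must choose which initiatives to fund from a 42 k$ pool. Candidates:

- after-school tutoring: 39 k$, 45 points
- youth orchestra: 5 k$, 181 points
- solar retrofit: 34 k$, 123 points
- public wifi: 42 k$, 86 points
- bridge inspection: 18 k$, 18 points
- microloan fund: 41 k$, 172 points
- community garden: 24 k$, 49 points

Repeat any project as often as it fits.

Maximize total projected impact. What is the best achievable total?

The ratio ordering already packs tightly: 8×youth orchestra, 40 k$, 1448.
Every other selection either busts 42 k$ or fails to beat 1448.

1448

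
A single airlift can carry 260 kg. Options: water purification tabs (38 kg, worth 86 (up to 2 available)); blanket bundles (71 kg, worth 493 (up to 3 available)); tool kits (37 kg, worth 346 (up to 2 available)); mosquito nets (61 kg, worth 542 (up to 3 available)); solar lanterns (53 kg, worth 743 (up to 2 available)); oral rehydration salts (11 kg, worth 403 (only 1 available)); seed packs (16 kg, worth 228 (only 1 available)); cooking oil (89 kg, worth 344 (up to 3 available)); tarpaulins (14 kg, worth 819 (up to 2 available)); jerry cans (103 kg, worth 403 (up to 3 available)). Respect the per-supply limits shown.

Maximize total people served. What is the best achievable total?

The ratio heuristic lands on 2×tool kits + 2×solar lanterns + oral rehydration salts + seed packs + 2×tarpaulins (4447) but leaves 25 kg idle.
Replace tool kits with mosquito nets: the trade gains 196 net, giving 4643 at 259 kg.
The spare 1 kg is too small for any remaining supply, and no exchange beats 4643.

4643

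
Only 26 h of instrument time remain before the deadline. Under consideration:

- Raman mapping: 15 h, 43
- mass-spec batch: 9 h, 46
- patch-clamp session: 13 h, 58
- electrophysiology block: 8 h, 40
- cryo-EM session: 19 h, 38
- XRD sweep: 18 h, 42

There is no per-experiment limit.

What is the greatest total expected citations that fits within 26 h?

132

The ratio ordering already packs tightly: 2×mass-spec batch + electrophysiology block, 26 h, 132.
No other feasible combination exceeds 132.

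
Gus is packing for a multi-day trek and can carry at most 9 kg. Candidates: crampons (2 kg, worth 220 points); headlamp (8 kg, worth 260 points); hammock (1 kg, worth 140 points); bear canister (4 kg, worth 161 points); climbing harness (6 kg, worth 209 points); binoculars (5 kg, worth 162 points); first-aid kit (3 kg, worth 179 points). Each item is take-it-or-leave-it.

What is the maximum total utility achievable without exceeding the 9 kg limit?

Filling by ratio: crampons + hammock + first-aid kit for 539, with 3 kg left unused.
Replace first-aid kit with climbing harness: the trade gains 30 net, giving 569 at 9 kg.
The closest alternative, crampons + bear canister + first-aid kit, reaches only 560.

569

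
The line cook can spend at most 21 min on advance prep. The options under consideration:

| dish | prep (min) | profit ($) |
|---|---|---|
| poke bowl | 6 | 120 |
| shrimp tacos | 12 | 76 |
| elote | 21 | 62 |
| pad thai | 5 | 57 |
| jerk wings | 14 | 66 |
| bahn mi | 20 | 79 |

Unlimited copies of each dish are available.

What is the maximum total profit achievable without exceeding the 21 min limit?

The ratio ordering already packs tightly: 3×poke bowl, 18 min, 360.

360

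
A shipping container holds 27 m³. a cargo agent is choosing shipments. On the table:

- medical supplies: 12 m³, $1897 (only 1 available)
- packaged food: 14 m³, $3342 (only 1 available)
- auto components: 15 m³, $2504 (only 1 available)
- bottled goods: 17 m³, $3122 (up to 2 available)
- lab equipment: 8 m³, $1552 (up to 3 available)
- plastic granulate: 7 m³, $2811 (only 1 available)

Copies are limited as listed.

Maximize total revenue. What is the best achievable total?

6260

Greedy by ratio would take packaged food + plastic granulate: 21 m³ used, total 6153.
The 14 m³ tied up in packaged food is better spent on medical supplies + lab equipment — total rises to 6260 (27 m³).
That's the maximum — no swap from here does better than 6260.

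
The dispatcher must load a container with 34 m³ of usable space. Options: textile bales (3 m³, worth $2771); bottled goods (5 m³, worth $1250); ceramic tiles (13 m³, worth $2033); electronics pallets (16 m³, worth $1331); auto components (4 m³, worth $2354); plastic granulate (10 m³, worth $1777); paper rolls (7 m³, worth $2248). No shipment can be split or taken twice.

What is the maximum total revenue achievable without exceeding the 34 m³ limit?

10656

Density check — textile bales 923.67, auto components 588.50, paper rolls 321.14 are the best per m³.
A density-first pass picks textile bales + bottled goods + auto components + plastic granulate + paper rolls — 10400 at 29 m³.
Dropping plastic granulate frees 10 m³; slotting in ceramic tiles (13 m³) lifts the total to 10656 at 32 m³.
The spare 2 m³ is too small for any remaining shipment, and no exchange beats 10656.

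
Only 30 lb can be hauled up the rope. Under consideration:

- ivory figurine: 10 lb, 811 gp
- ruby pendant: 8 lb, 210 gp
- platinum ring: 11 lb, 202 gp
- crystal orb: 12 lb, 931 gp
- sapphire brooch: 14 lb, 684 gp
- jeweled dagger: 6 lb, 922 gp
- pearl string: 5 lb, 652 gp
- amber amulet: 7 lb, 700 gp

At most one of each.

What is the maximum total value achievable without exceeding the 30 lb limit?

A density-first pass picks ivory figurine + jeweled dagger + pearl string + amber amulet — 3085 at 28 lb.
Replace ivory figurine with crystal orb: the trade gains 120 net, giving 3205 at 30 lb.

3205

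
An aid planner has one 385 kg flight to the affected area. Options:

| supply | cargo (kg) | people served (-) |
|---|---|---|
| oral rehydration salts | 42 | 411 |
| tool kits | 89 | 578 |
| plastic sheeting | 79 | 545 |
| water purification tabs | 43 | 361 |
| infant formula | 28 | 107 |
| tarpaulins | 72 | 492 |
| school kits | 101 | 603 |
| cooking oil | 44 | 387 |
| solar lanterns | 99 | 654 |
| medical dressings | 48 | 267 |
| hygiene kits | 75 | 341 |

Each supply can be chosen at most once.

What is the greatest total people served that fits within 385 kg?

Oral rehydration salts + plastic sheeting + water purification tabs + tarpaulins + cooking oil + solar lanterns uses 379 of the 385 kg and totals 2850.

2850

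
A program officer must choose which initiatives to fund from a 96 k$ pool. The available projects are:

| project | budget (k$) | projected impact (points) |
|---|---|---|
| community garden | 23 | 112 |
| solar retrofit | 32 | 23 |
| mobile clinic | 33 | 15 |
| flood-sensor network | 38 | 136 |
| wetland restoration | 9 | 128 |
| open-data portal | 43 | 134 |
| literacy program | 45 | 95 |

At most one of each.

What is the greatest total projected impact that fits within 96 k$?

A density-first pass picks community garden + flood-sensor network + wetland restoration — 376 at 70 k$.
The 23 k$ tied up in community garden is better spent on open-data portal — total rises to 398 (90 k$).
Next best is community garden + flood-sensor network + wetland restoration at 376 (70 k$) — short by 22.

398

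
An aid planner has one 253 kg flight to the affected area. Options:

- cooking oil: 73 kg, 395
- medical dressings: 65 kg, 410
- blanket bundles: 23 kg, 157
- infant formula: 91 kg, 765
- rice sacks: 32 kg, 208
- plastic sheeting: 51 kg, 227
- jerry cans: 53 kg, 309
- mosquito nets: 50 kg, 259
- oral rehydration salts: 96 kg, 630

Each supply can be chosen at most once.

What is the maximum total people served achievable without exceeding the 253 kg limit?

1805

The ratio heuristic lands on blanket bundles + infant formula + rice sacks + oral rehydration salts (1760) but leaves 11 kg idle.
Replace blanket bundles and rice sacks with medical dressings: the trade gains 45 net, giving 1805 at 252 kg.
Nothing else within 253 kg beats 1805.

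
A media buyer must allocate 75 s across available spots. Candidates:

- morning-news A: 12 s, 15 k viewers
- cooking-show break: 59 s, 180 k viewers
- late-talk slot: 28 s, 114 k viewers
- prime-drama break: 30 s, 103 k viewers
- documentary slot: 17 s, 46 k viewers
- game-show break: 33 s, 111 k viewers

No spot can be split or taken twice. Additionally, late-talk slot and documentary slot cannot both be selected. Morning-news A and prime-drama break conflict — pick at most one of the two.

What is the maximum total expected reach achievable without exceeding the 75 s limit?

240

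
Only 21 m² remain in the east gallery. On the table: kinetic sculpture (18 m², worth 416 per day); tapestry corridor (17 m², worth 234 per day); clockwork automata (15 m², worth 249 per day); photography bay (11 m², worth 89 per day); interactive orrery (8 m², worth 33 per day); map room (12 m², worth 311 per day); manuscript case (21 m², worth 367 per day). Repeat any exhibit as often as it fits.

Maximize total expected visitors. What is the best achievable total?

Filling by ratio: interactive orrery + map room for 344, with 1 m² left unused.
The 20 m² tied up in interactive orrery and map room is better spent on kinetic sculpture — total rises to 416 (18 m²).

416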